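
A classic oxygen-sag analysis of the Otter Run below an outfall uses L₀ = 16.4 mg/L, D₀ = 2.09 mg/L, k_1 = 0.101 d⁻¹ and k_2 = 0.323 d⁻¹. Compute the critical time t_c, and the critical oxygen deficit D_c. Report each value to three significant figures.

t_c ≈ 3.76 d; D_c ≈ 3.51 mg/L

With k_2/k_1 = 3.198 and 1 − D₀(k_2−k_1)/(k_1 L₀) = 0.7199,
t_c = ln(3.198 × 0.7199) / (0.323 − 0.101) = ln(2.302) / 0.2220 = 0.8339/0.2220 = 3.756 d.
D_c = (k_1/k_2) L₀ e^(−k_1 t_c) = (0.101/0.323) × 16.4 × e^(−0.101×3.756) = 0.3127 × 16.4 × 0.6843 = 3.509 mg/L.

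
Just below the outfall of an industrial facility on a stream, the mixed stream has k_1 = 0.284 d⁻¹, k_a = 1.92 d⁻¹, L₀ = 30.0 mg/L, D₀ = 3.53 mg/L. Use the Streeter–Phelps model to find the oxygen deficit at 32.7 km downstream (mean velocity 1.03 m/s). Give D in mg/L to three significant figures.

Travel time t = x/v = 32.7 km / (1.03 m/s) = 32700 m / 1.03 m/s = 31750 s = 0.3674 d.
k_1 L₀/(k_a−k_1) = 0.284×30.0/(1.92−0.284) = 8.520/1.636 = 5.208 mg/L.
e^(−k_1 t) = e^(−0.284×0.3674) = 0.9009; e^(−k_a t) = e^(−1.92×0.3674) = 0.4939.
D = 5.208 × (0.9009 − 0.4939) + 3.53 × 0.4939 = 2.120 + 1.743 = 3.863 mg/L.

D ≈ 3.86 mg/L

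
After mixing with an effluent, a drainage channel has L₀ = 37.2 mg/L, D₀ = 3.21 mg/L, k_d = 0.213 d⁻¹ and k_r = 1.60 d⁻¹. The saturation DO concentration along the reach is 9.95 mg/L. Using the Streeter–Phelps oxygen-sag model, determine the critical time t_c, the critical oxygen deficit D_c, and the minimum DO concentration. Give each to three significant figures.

t_c ≈ 0.859 d; D_c ≈ 4.12 mg/L; min DO ≈ 5.83 mg/L

At the critical point dD/dt = 0, so k_d L₀ e^(−k_d t) = k_r D. Substituting D(t) from the Streeter–Phelps equation and solving for t gives
t_c = ln[(k_r/k_d)(1 − D₀(k_r−k_d)/(k_d L₀))] / (k_r−k_d).
Here k_r−k_d = 1.387 d⁻¹ and 1 − D₀(k_r−k_d)/(k_d L₀) = 1 − 3.21×1.387/(0.213×37.2) = 0.4381, so
t_c = ln(7.512 × 0.4381) / 1.387 = 1.191 / 1.387 = 0.8588 d.
D_c = (k_d/k_r) L₀ e^(−k_d t_c) = (0.213/1.60) × 37.2 × e^(−0.213×0.8588) = 0.1331 × 37.2 × 0.8328 = 4.124 mg/L.
Minimum DO = C_s − D_c = 9.95 − 4.124 = 5.826 mg/L.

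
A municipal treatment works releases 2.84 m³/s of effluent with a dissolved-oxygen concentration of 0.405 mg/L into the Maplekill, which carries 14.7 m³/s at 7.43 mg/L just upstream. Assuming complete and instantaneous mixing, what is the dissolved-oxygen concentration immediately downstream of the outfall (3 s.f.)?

6.29 mg/L

Flow-weighted mixing: C = (Q_r C_r + Q_w C_w)/(Q_r + Q_w)
= (14.7×7.43 + 2.84×0.405)/(14.7 + 2.84) = 110.4/17.54 = 6.293 mg/L.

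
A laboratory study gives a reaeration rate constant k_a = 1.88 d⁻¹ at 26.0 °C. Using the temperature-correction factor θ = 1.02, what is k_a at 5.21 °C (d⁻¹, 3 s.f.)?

k_a ≈ 1.25 d⁻¹

k_a(T₂) = k_a(T₁) · θ^(T₂−T₁) = 1.88 × 1.02^(5.21−26.0)
= 1.88 × 1.02^-20.8 = 1.88 × 0.6625 = 1.246 d⁻¹.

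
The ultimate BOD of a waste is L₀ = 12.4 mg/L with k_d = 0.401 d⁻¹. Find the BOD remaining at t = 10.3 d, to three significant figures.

L ≈ 0.199 mg/L

L_t = L₀ e^(−k_d t) = 12.4 × e^(−0.401×10.3) = 12.4 × 0.01608 = 0.1994 mg/L.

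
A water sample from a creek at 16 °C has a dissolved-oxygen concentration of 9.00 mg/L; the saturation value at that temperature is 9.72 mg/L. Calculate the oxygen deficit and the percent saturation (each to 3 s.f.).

D = C_s − C = 9.72 − 9.00 = 0.720 mg/L.
% saturation = 9.00/9.72 × 100 = 92.6 %.

D ≈ 0.720 mg/L; 92.6 % saturation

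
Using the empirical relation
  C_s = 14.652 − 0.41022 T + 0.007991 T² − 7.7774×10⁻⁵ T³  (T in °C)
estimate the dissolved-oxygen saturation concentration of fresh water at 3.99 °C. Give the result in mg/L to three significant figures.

C_s = 14.652 − 0.41022×3.99 + 0.007991×3.99² − 7.7774×10⁻⁵×3.99³ = 13.14 mg/L.

C_s ≈ 13.1 mg/L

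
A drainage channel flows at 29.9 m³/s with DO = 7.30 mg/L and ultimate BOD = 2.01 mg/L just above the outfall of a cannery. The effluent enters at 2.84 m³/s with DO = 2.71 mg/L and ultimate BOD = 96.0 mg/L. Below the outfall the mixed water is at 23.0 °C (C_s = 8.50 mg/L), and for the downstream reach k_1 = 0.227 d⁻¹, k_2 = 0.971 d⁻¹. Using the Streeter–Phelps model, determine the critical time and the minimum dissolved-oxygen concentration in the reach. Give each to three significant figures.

Mixed DO = (29.9×7.30 + 2.84×2.71)/(29.9+2.84) = 226.0/32.74 = 6.902 mg/L.
Mixed L₀ = (29.9×2.01 + 2.84×96.0)/(32.74) = 332.7/32.74 = 10.16 mg/L.
Initial deficit D₀ = C_s − DO₀ = 8.50 − 6.902 = 1.598 mg/L.
t_c = (1/0.7440) ln[(0.971/0.227)(1 − 1.598×0.7440/(0.227×10.16))] = 1.344 × ln(2.073) = 0.9798 d.
D_c = (0.227/0.971) × 10.16 × e^(−0.227×0.9798) = 0.2338 × 10.16 × 0.8006 = 1.902 mg/L.
Minimum DO = 8.50 − 1.902 = 6.598 mg/L.

t_c ≈ 0.980 d; minimum DO ≈ 6.60 mg/L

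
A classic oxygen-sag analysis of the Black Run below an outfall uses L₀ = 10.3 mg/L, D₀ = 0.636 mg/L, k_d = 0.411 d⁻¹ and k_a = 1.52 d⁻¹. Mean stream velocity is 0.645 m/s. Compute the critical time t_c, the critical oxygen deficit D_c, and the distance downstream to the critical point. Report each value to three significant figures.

t_c ≈ 1.01 d; D_c ≈ 1.84 mg/L; x_c ≈ 56.6 km

With k_a/k_d = 3.698 and 1 − D₀(k_a−k_d)/(k_d L₀) = 0.8334,
t_c = ln(3.698 × 0.8334) / (1.52 − 0.411) = ln(3.082) / 1.109 = 1.126/1.109 = 1.015 d.
L(t_c) = L₀ e^(−k_d t_c) = 10.3 × 0.6589 = 6.787 mg/L, and at the critical point k_a D_c = k_d L, so D_c = (0.411/1.52) × 6.787 = 1.835 mg/L.
x_c = v t_c = 0.645 m/s × 1.015 d × 86400 s/d = 56560 m ≈ 56.6 km.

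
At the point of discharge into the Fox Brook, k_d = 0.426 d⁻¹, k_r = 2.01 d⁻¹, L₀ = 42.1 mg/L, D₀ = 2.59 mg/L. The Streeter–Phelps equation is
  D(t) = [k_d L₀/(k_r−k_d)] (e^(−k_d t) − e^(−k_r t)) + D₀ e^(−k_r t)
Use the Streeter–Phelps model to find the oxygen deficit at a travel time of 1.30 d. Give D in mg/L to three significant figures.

D ≈ 5.87 mg/L

k_d L₀/(k_r−k_d) = 0.426×42.1/(2.01−0.426) = 17.93/1.584 = 11.32 mg/L.
e^(−k_d t) = e^(−0.426×1.300) = 0.5748; e^(−k_r t) = e^(−2.01×1.300) = 0.07331.
D = 11.32 × (0.5748 − 0.07331) + 2.59 × 0.07331 = 5.678 + 0.1899 = 5.867 mg/L.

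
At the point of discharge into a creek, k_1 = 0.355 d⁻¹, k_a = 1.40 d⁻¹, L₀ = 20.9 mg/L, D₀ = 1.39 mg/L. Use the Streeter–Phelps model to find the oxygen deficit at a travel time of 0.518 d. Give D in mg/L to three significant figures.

D ≈ 3.14 mg/L

k_1 L₀/(k_a−k_1) = 0.355×20.9/(1.40−0.355) = 7.419/1.045 = 7.100 mg/L.
e^(−k_1 t) = e^(−0.355×0.5180) = 0.8320; e^(−k_a t) = e^(−1.40×0.5180) = 0.4842.
D = 7.100 × (0.8320 − 0.4842) + 1.39 × 0.4842 = 2.469 + 0.6731 = 3.142 mg/L.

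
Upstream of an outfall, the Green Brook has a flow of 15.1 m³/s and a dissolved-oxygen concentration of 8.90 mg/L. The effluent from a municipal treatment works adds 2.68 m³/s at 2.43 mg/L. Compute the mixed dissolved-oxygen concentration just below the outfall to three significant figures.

7.92 mg/L

Flow-weighted mixing: C = (Q_r C_r + Q_w C_w)/(Q_r + Q_w)
= (15.1×8.90 + 2.68×2.43)/(15.1 + 2.68) = 140.9/17.78 = 7.925 mg/L.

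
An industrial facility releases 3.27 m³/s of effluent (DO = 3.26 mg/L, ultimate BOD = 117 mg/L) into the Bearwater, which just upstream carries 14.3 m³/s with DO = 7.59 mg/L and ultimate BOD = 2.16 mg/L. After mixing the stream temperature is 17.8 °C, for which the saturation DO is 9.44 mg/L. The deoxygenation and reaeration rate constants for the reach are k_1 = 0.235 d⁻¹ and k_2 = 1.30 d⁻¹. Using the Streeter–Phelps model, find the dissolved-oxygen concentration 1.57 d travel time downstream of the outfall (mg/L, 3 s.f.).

DO ≈ 6.18 mg/L

Mixed DO = (14.3×7.59 + 3.27×3.26)/(14.3+3.27) = 119.2/17.57 = 6.784 mg/L.
Mixed L₀ = (14.3×2.16 + 3.27×117)/(17.57) = 413.5/17.57 = 23.53 mg/L.
Initial deficit D₀ = C_s − DO₀ = 9.44 − 6.784 = 2.656 mg/L.
D(1.57) = [0.235×23.53/(1.30−0.235)](e^(−0.235×1.57) − e^(−1.30×1.57)) + 2.656 e^(−1.30×1.57)
= 5.193 × (0.6915 − 0.1299) + 2.656 × 0.1299 = 3.261 mg/L.
DO = 9.44 − 3.261 = 6.179 mg/L.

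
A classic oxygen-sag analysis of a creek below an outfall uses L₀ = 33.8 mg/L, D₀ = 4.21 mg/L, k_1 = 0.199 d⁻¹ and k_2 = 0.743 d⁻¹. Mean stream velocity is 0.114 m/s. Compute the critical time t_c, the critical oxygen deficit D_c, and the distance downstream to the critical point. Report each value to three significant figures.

At the critical point dD/dt = 0, so k_1 L₀ e^(−k_1 t) = k_2 D. Substituting D(t) from the Streeter–Phelps equation and solving for t gives
t_c = ln[(k_2/k_1)(1 − D₀(k_2−k_1)/(k_1 L₀))] / (k_2−k_1).
Here k_2−k_1 = 0.5440 d⁻¹ and 1 − D₀(k_2−k_1)/(k_1 L₀) = 1 − 4.21×0.5440/(0.199×33.8) = 0.6595, so
t_c = ln(3.734 × 0.6595) / 0.5440 = 0.9011 / 0.5440 = 1.656 d.
L(t_c) = L₀ e^(−k_1 t_c) = 33.8 × 0.7192 = 24.31 mg/L, and at the critical point k_2 D_c = k_1 L, so D_c = (0.199/0.743) × 24.31 = 6.511 mg/L.
x_c = v t_c = 0.114 m/s × 1.656 d × 86400 s/d = 16320 m ≈ 16.3 km.

t_c ≈ 1.66 d; D_c ≈ 6.51 mg/L; x_c ≈ 16.3 km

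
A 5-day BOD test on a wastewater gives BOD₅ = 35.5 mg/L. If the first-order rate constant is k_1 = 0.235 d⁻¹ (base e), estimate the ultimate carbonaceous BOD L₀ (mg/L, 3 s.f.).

BOD₅ = L₀(1 − e^(−5k_1)) ⇒ L₀ = BOD₅ / (1 − e^(−5×0.235))
= 35.5 / (1 − 0.3088) = 35.5 / 0.6912 = 51.36 mg/L.

L₀ ≈ 51.4 mg/L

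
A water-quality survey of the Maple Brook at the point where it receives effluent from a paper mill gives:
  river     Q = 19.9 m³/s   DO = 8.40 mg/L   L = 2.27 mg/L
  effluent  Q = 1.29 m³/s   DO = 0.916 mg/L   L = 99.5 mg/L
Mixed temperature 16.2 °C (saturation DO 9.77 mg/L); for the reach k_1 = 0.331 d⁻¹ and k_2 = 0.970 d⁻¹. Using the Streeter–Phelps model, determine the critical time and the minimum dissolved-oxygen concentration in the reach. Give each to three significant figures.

Mixed DO = (19.9×8.40 + 1.29×0.916)/(19.9+1.29) = 168.3/21.19 = 7.944 mg/L.
Mixed L₀ = (19.9×2.27 + 1.29×99.5)/(21.19) = 173.5/21.19 = 8.189 mg/L.
Initial deficit D₀ = C_s − DO₀ = 9.77 − 7.944 = 1.826 mg/L.
t_c = (1/0.6390) ln[(0.970/0.331)(1 − 1.826×0.6390/(0.331×8.189))] = 1.565 × ln(1.669) = 0.8019 d.
D_c = (0.331/0.970) × 8.189 × e^(−0.331×0.8019) = 0.3412 × 8.189 × 0.7669 = 2.143 mg/L.
Minimum DO = 9.77 − 2.143 = 7.627 mg/L.

t_c ≈ 0.802 d; minimum DO ≈ 7.63 mg/L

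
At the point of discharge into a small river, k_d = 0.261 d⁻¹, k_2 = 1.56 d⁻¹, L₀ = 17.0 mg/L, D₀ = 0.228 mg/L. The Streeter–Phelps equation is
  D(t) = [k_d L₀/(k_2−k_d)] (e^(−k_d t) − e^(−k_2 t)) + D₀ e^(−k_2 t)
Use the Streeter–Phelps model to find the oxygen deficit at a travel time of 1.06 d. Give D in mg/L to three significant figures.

k_d L₀/(k_2−k_d) = 0.261×17.0/(1.56−0.261) = 4.437/1.299 = 3.416 mg/L.
e^(−k_d t) = e^(−0.261×1.060) = 0.7583; e^(−k_2 t) = e^(−1.56×1.060) = 0.1914.
D = 3.416 × (0.7583 − 0.1914) + 0.228 × 0.1914 = 1.937 + 0.04363 = 1.980 mg/L.

D ≈ 1.98 mg/L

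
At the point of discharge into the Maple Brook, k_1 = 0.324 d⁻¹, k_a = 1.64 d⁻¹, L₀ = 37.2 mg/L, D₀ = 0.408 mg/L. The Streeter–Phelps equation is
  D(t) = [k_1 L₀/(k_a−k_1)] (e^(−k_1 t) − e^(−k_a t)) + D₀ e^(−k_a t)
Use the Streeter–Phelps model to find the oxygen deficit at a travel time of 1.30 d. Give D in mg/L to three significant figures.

D ≈ 4.97 mg/L

k_1 L₀/(k_a−k_1) = 0.324×37.2/(1.64−0.324) = 12.05/1.316 = 9.159 mg/L.
e^(−k_1 t) = e^(−0.324×1.300) = 0.6563; e^(−k_a t) = e^(−1.64×1.300) = 0.1186.
D = 9.159 × (0.6563 − 0.1186) + 0.408 × 0.1186 = 4.924 + 0.04839 = 4.973 mg/L.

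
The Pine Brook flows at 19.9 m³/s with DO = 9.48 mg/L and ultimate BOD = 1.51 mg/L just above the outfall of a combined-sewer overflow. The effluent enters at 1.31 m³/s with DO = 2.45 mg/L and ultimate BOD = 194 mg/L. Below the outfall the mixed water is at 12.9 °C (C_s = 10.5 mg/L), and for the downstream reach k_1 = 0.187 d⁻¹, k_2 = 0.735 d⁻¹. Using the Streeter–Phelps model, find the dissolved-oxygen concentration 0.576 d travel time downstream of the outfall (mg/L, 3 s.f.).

Mixed DO = (19.9×9.48 + 1.31×2.45)/(19.9+1.31) = 191.9/21.21 = 9.046 mg/L.
Mixed L₀ = (19.9×1.51 + 1.31×194)/(21.21) = 284.2/21.21 = 13.40 mg/L.
Initial deficit D₀ = C_s − DO₀ = 10.5 − 9.046 = 1.454 mg/L.
D(0.576) = [0.187×13.40/(0.735−0.187)](e^(−0.187×0.576) − e^(−0.735×0.576)) + 1.454 e^(−0.735×0.576)
= 4.572 × (0.8979 − 0.6548) + 1.454 × 0.6548 = 2.064 mg/L.
DO = 10.5 − 2.064 = 8.436 mg/L.

DO ≈ 8.44 mg/L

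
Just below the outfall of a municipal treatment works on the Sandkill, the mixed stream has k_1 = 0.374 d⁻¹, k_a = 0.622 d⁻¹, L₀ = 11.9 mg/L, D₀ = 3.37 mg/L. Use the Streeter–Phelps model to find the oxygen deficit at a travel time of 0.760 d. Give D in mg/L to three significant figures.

D ≈ 4.42 mg/L

k_1 L₀/(k_a−k_1) = 0.374×11.9/(0.622−0.374) = 4.451/0.2480 = 17.95 mg/L.
e^(−k_1 t) = e^(−0.374×0.7600) = 0.7526; e^(−k_a t) = e^(−0.622×0.7600) = 0.6233.
D = 17.95 × (0.7526 − 0.6233) + 3.37 × 0.6233 = 2.320 + 2.101 = 4.421 mg/L.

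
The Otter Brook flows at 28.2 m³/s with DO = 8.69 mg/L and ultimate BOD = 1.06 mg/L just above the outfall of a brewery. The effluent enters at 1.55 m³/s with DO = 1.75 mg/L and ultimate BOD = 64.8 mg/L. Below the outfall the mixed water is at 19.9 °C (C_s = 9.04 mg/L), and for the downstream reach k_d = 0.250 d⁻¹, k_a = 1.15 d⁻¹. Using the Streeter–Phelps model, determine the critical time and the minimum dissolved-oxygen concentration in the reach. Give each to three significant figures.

Mixed DO = (28.2×8.69 + 1.55×1.75)/(28.2+1.55) = 247.8/29.75 = 8.328 mg/L.
Mixed L₀ = (28.2×1.06 + 1.55×64.8)/(29.75) = 130.3/29.75 = 4.381 mg/L.
Initial deficit D₀ = C_s − DO₀ = 9.04 − 8.328 = 0.7116 mg/L.
t_c = (1/0.9000) ln[(1.15/0.250)(1 − 0.7116×0.9000/(0.250×4.381))] = 1.111 × ln(1.910) = 0.7191 d.
D_c = (0.250/1.15) × 4.381 × e^(−0.250×0.7191) = 0.2174 × 4.381 × 0.8355 = 0.7957 mg/L.
Minimum DO = 9.04 − 0.7957 = 8.244 mg/L.

t_c ≈ 0.719 d; minimum DO ≈ 8.24 mg/L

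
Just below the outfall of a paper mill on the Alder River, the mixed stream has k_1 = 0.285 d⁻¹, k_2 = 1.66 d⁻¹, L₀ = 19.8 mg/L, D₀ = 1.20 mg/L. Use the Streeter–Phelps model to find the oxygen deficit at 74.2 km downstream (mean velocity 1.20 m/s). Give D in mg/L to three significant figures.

Travel time t = x/v = 74.2 km / (1.20 m/s) = 74200 m / 1.20 m/s = 61830 s = 0.7157 d.
k_1 L₀/(k_2−k_1) = 0.285×19.8/(1.66−0.285) = 5.643/1.375 = 4.104 mg/L.
e^(−k_1 t) = e^(−0.285×0.7157) = 0.8155; e^(−k_2 t) = e^(−1.66×0.7157) = 0.3048.
D = 4.104 × (0.8155 − 0.3048) + 1.20 × 0.3048 = 2.096 + 0.3658 = 2.462 mg/L.

D ≈ 2.46 mg/L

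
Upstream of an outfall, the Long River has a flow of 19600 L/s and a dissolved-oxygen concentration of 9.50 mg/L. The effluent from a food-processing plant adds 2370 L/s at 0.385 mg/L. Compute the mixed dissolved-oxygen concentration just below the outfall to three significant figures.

8.52 mg/L

Flow-weighted mixing: C = (Q_r C_r + Q_w C_w)/(Q_r + Q_w)
= (19600×9.50 + 2370×0.385)/(19600 + 2370) = 187100/21970 = 8.517 mg/L.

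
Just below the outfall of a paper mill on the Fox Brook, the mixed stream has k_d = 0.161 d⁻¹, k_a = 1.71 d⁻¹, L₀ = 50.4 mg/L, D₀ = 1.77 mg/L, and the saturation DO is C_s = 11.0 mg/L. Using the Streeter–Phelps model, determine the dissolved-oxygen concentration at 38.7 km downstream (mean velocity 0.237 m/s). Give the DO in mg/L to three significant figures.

Travel time t = x/v = 38.7 km / (0.237 m/s) = 38700 m / 0.237 m/s = 163300 s = 1.890 d.
k_d L₀/(k_a−k_d) = 0.161×50.4/(1.71−0.161) = 8.114/1.549 = 5.238 mg/L.
e^(−k_d t) = e^(−0.161×1.890) = 0.7377; e^(−k_a t) = e^(−1.71×1.890) = 0.03949.
D = 5.238 × (0.7377 − 0.03949) + 1.77 × 0.03949 = 3.657 + 0.06989 = 3.727 mg/L.
DO = C_s − D = 11.0 − 3.727 = 7.273 mg/L.

DO ≈ 7.27 mg/L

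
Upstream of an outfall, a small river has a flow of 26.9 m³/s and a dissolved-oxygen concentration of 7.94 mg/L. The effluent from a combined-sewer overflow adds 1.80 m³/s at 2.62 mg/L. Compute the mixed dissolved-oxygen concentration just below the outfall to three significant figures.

Flow-weighted mixing: C = (Q_r C_r + Q_w C_w)/(Q_r + Q_w)
= (26.9×7.94 + 1.80×2.62)/(26.9 + 1.80) = 218.3/28.70 = 7.606 mg/L.

7.61 mg/L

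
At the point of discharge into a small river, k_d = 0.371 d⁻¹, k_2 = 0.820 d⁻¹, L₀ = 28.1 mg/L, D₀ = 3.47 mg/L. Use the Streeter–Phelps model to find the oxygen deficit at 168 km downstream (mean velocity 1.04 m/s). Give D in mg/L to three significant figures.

Travel time t = x/v = 168 km / (1.04 m/s) = 168000 m / 1.04 m/s = 161500 s = 1.870 d.
k_d L₀/(k_2−k_d) = 0.371×28.1/(0.820−0.371) = 10.43/0.4490 = 23.22 mg/L.
e^(−k_d t) = e^(−0.371×1.870) = 0.4998; e^(−k_2 t) = e^(−0.820×1.870) = 0.2159.
D = 23.22 × (0.4998 − 0.2159) + 3.47 × 0.2159 = 6.592 + 0.7490 = 7.341 mg/L.

D ≈ 7.34 mg/L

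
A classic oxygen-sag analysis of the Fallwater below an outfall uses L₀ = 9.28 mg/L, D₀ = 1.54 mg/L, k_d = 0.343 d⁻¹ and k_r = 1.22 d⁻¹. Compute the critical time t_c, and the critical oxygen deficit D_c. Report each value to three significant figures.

t_c ≈ 0.817 d; D_c ≈ 1.97 mg/L

At the critical point dD/dt = 0, so k_d L₀ e^(−k_d t) = k_r D. Substituting D(t) from the Streeter–Phelps equation and solving for t gives
t_c = ln[(k_r/k_d)(1 − D₀(k_r−k_d)/(k_d L₀))] / (k_r−k_d).
Here k_r−k_d = 0.8770 d⁻¹ and 1 − D₀(k_r−k_d)/(k_d L₀) = 1 − 1.54×0.8770/(0.343×9.28) = 0.5757, so
t_c = ln(3.557 × 0.5757) / 0.8770 = 0.7167 / 0.8770 = 0.8172 d.
D_c = (k_d/k_r) L₀ e^(−k_d t_c) = (0.343/1.22) × 9.28 × e^(−0.343×0.8172) = 0.2811 × 9.28 × 0.7556 = 1.971 mg/L.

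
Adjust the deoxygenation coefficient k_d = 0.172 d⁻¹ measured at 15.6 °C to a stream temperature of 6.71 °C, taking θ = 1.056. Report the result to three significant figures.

k_d(T₂) = k_d(T₁) · θ^(T₂−T₁) = 0.172 × 1.056^(6.71−15.6)
= 0.172 × 1.056^-8.89 = 0.172 × 0.6161 = 0.1060 d⁻¹.

k_d ≈ 0.106 d⁻¹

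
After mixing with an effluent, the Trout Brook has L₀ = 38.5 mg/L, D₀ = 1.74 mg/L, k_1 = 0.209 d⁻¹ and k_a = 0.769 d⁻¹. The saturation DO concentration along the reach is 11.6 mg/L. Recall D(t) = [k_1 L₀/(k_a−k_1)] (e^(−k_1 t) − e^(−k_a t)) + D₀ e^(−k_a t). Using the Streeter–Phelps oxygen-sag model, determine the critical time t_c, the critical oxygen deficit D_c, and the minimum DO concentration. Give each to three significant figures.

t_c ≈ 2.10 d; D_c ≈ 6.75 mg/L; min DO ≈ 4.85 mg/L

t_c = [1/(k_a−k_1)] ln[(k_a/k_1)(1 − D₀(k_a−k_1)/(k_1 L₀))]
= [1/(0.769−0.209)] ln[(0.769/0.209)(1 − 1.74×0.5600/(0.209×38.5))]
= (1/0.5600) ln[3.679 × 0.8789] = 1.786 × ln(3.234) = 1.786 × 1.174 = 2.096 d.
D_c = (k_1/k_a) L₀ e^(−k_1 t_c) = (0.209/0.769) × 38.5 × e^(−0.209×2.096) = 0.2718 × 38.5 × 0.6453 = 6.752 mg/L.
Minimum DO = C_s − D_c = 11.6 − 6.752 = 4.848 mg/L.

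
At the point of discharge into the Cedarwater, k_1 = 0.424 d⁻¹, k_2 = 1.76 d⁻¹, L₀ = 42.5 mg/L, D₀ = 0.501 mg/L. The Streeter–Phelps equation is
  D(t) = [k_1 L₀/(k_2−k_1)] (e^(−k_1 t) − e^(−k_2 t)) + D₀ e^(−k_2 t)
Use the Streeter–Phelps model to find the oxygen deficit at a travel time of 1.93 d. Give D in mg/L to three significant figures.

k_1 L₀/(k_2−k_1) = 0.424×42.5/(1.76−0.424) = 18.02/1.336 = 13.49 mg/L.
e^(−k_1 t) = e^(−0.424×1.930) = 0.4412; e^(−k_2 t) = e^(−1.76×1.930) = 0.03348.
D = 13.49 × (0.4412 − 0.03348) + 0.501 × 0.03348 = 5.499 + 0.01677 = 5.516 mg/L.

D ≈ 5.52 mg/L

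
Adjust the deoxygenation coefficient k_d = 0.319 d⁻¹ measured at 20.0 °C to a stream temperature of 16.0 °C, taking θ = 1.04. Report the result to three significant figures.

k_d ≈ 0.273 d⁻¹

k_d(T₂) = k_d(T₁) · θ^(T₂−T₁) = 0.319 × 1.04^(16.0−20.0)
= 0.319 × 1.04^-4.00 = 0.319 × 0.8548 = 0.2727 d⁻¹.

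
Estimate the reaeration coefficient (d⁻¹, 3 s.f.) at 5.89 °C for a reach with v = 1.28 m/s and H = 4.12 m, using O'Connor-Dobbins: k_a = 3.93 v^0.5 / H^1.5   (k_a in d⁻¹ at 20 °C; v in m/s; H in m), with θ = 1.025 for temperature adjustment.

k_a(20) = 3.93 × 1.28^0.5 / 4.12^1.5 = 3.93 × 1.131 / 8.363 = 0.5317 d⁻¹.
k_a(5.89) = 0.5317 × 1.025^(5.89−20) = 0.5317 × 0.7058 = 0.3753 d⁻¹.

k_a ≈ 0.375 d⁻¹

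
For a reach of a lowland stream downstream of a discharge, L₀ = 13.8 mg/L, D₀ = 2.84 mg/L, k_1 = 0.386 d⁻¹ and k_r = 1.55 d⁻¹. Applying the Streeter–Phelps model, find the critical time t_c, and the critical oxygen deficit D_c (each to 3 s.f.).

At the critical point dD/dt = 0, so k_1 L₀ e^(−k_1 t) = k_r D. Substituting D(t) from the Streeter–Phelps equation and solving for t gives
t_c = ln[(k_r/k_1)(1 − D₀(k_r−k_1)/(k_1 L₀))] / (k_r−k_1).
Here k_r−k_1 = 1.164 d⁻¹ and 1 − D₀(k_r−k_1)/(k_1 L₀) = 1 − 2.84×1.164/(0.386×13.8) = 0.3794, so
t_c = ln(4.016 × 0.3794) / 1.164 = 0.4210 / 1.164 = 0.3617 d.
L(t_c) = L₀ e^(−k_1 t_c) = 13.8 × 0.8697 = 12.00 mg/L, and at the critical point k_r D_c = k_1 L, so D_c = (0.386/1.55) × 12.00 = 2.989 mg/L.

t_c ≈ 0.362 d; D_c ≈ 2.99 mg/L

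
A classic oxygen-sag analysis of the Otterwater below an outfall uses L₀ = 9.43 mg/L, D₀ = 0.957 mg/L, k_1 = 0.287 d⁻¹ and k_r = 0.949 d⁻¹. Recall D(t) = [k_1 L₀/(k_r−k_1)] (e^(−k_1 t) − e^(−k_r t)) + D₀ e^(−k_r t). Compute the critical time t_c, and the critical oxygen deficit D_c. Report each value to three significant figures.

t_c ≈ 1.40 d; D_c ≈ 1.91 mg/L

With k_r/k_1 = 3.307 and 1 − D₀(k_r−k_1)/(k_1 L₀) = 0.7659,
t_c = ln(3.307 × 0.7659) / (0.949 − 0.287) = ln(2.533) / 0.6620 = 0.9292/0.6620 = 1.404 d.
D_c = (k_1/k_r) L₀ e^(−k_1 t_c) = (0.287/0.949) × 9.43 × e^(−0.287×1.404) = 0.3024 × 9.43 × 0.6684 = 1.906 mg/L.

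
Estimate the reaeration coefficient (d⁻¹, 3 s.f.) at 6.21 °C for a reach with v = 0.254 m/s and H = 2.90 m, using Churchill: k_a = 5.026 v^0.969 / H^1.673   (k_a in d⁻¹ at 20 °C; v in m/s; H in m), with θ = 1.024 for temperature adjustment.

k_a(20) = 5.026 × 0.254^0.969 / 2.90^1.673 = 5.026 × 0.2650 / 5.937 = 0.2243 d⁻¹.
k_a(6.21) = 0.2243 × 1.024^(6.21−20) = 0.2243 × 0.7210 = 0.1618 d⁻¹.

k_a ≈ 0.162 d⁻¹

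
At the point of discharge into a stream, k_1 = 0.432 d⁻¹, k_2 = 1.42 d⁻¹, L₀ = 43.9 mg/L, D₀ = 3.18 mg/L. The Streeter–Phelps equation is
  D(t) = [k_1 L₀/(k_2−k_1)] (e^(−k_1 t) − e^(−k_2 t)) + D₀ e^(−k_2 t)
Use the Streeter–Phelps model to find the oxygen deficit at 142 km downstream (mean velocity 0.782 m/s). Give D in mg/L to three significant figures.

Travel time t = x/v = 142 km / (0.782 m/s) = 142000 m / 0.782 m/s = 181600 s = 2.102 d.
k_1 L₀/(k_2−k_1) = 0.432×43.9/(1.42−0.432) = 18.96/0.9880 = 19.20 mg/L.
e^(−k_1 t) = e^(−0.432×2.102) = 0.4034; e^(−k_2 t) = e^(−1.42×2.102) = 0.05057.
D = 19.20 × (0.4034 − 0.05057) + 3.18 × 0.05057 = 6.772 + 0.1608 = 6.933 mg/L.

D ≈ 6.93 mg/L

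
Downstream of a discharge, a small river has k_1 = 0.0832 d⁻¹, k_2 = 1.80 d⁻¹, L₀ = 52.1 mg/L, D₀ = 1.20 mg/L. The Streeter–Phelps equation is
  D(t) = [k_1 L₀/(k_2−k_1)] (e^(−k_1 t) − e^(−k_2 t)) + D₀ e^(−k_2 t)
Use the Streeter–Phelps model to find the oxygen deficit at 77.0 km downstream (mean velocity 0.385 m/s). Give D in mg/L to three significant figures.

Travel time t = x/v = 77.0 km / (0.385 m/s) = 77000 m / 0.385 m/s = 200000 s = 2.315 d.
k_1 L₀/(k_2−k_1) = 0.0832×52.1/(1.80−0.0832) = 4.335/1.717 = 2.525 mg/L.
e^(−k_1 t) = e^(−0.0832×2.315) = 0.8248; e^(−k_2 t) = e^(−1.80×2.315) = 0.01550.
D = 2.525 × (0.8248 − 0.01550) + 1.20 × 0.01550 = 2.043 + 0.01860 = 2.062 mg/L.

D ≈ 2.06 mg/L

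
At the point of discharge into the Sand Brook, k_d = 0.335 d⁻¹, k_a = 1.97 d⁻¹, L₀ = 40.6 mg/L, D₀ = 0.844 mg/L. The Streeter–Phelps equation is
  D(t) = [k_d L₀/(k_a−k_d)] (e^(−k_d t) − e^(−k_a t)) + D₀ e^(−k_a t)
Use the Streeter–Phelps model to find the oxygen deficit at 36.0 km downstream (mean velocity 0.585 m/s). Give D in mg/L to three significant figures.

Travel time t = x/v = 36.0 km / (0.585 m/s) = 36000 m / 0.585 m/s = 61540 s = 0.7123 d.
k_d L₀/(k_a−k_d) = 0.335×40.6/(1.97−0.335) = 13.60/1.635 = 8.319 mg/L.
e^(−k_d t) = e^(−0.335×0.7123) = 0.7877; e^(−k_a t) = e^(−1.97×0.7123) = 0.2458.
D = 8.319 × (0.7877 − 0.2458) + 0.844 × 0.2458 = 4.508 + 0.2075 = 4.715 mg/L.

D ≈ 4.72 mg/L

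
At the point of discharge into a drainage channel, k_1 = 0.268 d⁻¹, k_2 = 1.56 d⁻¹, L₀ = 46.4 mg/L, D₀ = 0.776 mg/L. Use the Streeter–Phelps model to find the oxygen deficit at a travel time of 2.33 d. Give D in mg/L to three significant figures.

k_1 L₀/(k_2−k_1) = 0.268×46.4/(1.56−0.268) = 12.44/1.292 = 9.625 mg/L.
e^(−k_1 t) = e^(−0.268×2.330) = 0.5356; e^(−k_2 t) = e^(−1.56×2.330) = 0.02639.
D = 9.625 × (0.5356 − 0.02639) + 0.776 × 0.02639 = 4.901 + 0.02048 = 4.921 mg/L.

D ≈ 4.92 mg/L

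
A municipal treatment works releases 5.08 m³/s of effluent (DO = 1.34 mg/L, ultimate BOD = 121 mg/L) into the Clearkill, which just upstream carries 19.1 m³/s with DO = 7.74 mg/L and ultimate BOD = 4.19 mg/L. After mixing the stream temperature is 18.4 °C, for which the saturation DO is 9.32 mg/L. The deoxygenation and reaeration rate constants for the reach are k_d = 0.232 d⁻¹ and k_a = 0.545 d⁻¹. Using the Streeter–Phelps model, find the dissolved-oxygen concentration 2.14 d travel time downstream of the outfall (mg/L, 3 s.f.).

DO ≈ 2.08 mg/L

Mixed DO = (19.1×7.74 + 5.08×1.34)/(19.1+5.08) = 154.6/24.18 = 6.395 mg/L.
Mixed L₀ = (19.1×4.19 + 5.08×121)/(24.18) = 694.7/24.18 = 28.73 mg/L.
Initial deficit D₀ = C_s − DO₀ = 9.32 − 6.395 = 2.925 mg/L.
D(2.14) = [0.232×28.73/(0.545−0.232)](e^(−0.232×2.14) − e^(−0.545×2.14)) + 2.925 e^(−0.545×2.14)
= 21.30 × (0.6087 − 0.3115) + 2.925 × 0.3115 = 7.239 mg/L.
DO = 9.32 − 7.239 = 2.081 mg/L.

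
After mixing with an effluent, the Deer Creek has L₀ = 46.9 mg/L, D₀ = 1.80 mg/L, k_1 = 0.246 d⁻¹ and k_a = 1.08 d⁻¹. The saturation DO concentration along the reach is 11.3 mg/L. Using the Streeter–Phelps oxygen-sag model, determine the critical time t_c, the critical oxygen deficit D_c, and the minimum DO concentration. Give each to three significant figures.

With k_a/k_1 = 4.390 and 1 − D₀(k_a−k_1)/(k_1 L₀) = 0.8699,
t_c = ln(4.390 × 0.8699) / (1.08 − 0.246) = ln(3.819) / 0.8340 = 1.340/0.8340 = 1.607 d.
D_c = (k_1/k_a) L₀ e^(−k_1 t_c) = (0.246/1.08) × 46.9 × e^(−0.246×1.607) = 0.2278 × 46.9 × 0.6735 = 7.195 mg/L.
Minimum DO = C_s − D_c = 11.3 − 7.195 = 4.105 mg/L.

t_c ≈ 1.61 d; D_c ≈ 7.19 mg/L; min DO ≈ 4.11 mg/L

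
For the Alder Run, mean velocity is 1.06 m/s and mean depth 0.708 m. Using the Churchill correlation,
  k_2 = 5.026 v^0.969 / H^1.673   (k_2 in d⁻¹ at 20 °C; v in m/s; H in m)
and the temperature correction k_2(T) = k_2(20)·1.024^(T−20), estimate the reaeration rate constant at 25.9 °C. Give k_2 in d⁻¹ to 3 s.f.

k_2 ≈ 10.9 d⁻¹

k_2(20) = 5.026 × 1.06^0.969 / 0.708^1.673 = 5.026 × 1.058 / 0.5612 = 9.476 d⁻¹.
k_2(25.9) = 9.476 × 1.024^(25.9−20) = 9.476 × 1.150 = 10.90 d⁻¹.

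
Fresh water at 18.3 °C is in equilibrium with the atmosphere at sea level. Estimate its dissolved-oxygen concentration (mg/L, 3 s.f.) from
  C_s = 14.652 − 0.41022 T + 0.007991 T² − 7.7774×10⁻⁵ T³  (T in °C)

C_s ≈ 9.34 mg/L

C_s = 14.652 − 0.41022×18.3 + 0.007991×18.3² − 7.7774×10⁻⁵×18.3³ = 9.344 mg/L.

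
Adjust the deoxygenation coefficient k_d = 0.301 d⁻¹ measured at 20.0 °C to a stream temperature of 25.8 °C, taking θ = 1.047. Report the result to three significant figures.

k_d ≈ 0.393 d⁻¹

k_d(T₂) = k_d(T₁) · θ^(T₂−T₁) = 0.301 × 1.047^(25.8−20.0)
= 0.301 × 1.047^5.80 = 0.301 × 1.305 = 0.3929 d⁻¹.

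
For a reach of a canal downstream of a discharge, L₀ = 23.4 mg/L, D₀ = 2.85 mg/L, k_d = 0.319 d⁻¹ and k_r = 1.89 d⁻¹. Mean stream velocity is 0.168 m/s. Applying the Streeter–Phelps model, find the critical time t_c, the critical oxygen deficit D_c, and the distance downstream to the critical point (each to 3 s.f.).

t_c ≈ 0.550 d; D_c ≈ 3.31 mg/L; x_c ≈ 7.98 km

With k_r/k_d = 5.925 and 1 − D₀(k_r−k_d)/(k_d L₀) = 0.4002,
t_c = ln(5.925 × 0.4002) / (1.89 − 0.319) = ln(2.371) / 1.571 = 0.8633/1.571 = 0.5495 d.
D_c = (k_d/k_r) L₀ e^(−k_d t_c) = (0.319/1.89) × 23.4 × e^(−0.319×0.5495) = 0.1688 × 23.4 × 0.8392 = 3.314 mg/L.
x_c = v t_c = 0.168 m/s × 0.5495 d × 86400 s/d = 7977 m ≈ 7.98 km.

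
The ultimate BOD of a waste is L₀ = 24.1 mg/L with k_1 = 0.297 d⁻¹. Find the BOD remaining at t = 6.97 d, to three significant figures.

L_t = L₀ e^(−k_1 t) = 24.1 × e^(−0.297×6.97) = 24.1 × 0.1262 = 3.041 mg/L.

L ≈ 3.04 mg/L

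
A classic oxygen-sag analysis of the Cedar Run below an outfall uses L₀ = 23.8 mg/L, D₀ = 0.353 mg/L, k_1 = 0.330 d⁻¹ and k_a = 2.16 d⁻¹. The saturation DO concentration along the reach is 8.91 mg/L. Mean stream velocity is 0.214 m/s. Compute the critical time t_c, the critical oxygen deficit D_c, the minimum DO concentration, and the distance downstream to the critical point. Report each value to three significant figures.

With k_a/k_1 = 6.545 and 1 − D₀(k_a−k_1)/(k_1 L₀) = 0.9178,
t_c = ln(6.545 × 0.9178) / (2.16 − 0.330) = ln(6.007) / 1.830 = 1.793/1.830 = 0.9797 d.
D_c = (k_1/k_a) L₀ e^(−k_1 t_c) = (0.330/2.16) × 23.8 × e^(−0.330×0.9797) = 0.1528 × 23.8 × 0.7237 = 2.632 mg/L.
Minimum DO = C_s − D_c = 8.91 − 2.632 = 6.278 mg/L.
x_c = v t_c = 0.214 m/s × 0.9797 d × 86400 s/d = 18120 m ≈ 18.1 km.

t_c ≈ 0.980 d; D_c ≈ 2.63 mg/L; min DO ≈ 6.28 mg/L; x_c ≈ 18.1 km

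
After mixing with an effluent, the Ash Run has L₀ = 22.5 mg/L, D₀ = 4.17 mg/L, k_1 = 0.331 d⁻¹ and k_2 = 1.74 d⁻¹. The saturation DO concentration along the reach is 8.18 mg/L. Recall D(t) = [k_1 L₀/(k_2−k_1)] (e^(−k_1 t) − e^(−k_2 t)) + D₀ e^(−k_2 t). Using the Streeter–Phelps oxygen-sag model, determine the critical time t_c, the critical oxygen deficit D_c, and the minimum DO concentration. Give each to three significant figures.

t_c = [1/(k_2−k_1)] ln[(k_2/k_1)(1 − D₀(k_2−k_1)/(k_1 L₀))]
= [1/(1.74−0.331)] ln[(1.74/0.331)(1 − 4.17×1.409/(0.331×22.5))]
= (1/1.409) ln[5.257 × 0.2111] = 0.7097 × ln(1.110) = 0.7097 × 0.1040 = 0.07379 d.
D_c = (k_1/k_2) L₀ e^(−k_1 t_c) = (0.331/1.74) × 22.5 × e^(−0.331×0.07379) = 0.1902 × 22.5 × 0.9759 = 4.177 mg/L.
Minimum DO = C_s − D_c = 8.18 − 4.177 = 4.003 mg/L.

t_c ≈ 0.0738 d; D_c ≈ 4.18 mg/L; min DO ≈ 4.00 mg/L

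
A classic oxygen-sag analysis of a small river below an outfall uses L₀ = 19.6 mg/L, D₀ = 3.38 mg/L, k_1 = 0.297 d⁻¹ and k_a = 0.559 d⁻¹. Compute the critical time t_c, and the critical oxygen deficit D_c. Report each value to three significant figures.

At the critical point dD/dt = 0, so k_1 L₀ e^(−k_1 t) = k_a D. Substituting D(t) from the Streeter–Phelps equation and solving for t gives
t_c = ln[(k_a/k_1)(1 − D₀(k_a−k_1)/(k_1 L₀))] / (k_a−k_1).
Here k_a−k_1 = 0.2620 d⁻¹ and 1 − D₀(k_a−k_1)/(k_1 L₀) = 1 − 3.38×0.2620/(0.297×19.6) = 0.8479, so
t_c = ln(1.882 × 0.8479) / 0.2620 = 0.4674 / 0.2620 = 1.784 d.
L(t_c) = L₀ e^(−k_1 t_c) = 19.6 × 0.5887 = 11.54 mg/L, and at the critical point k_a D_c = k_1 L, so D_c = (0.297/0.559) × 11.54 = 6.131 mg/L.

t_c ≈ 1.78 d; D_c ≈ 6.13 mg/L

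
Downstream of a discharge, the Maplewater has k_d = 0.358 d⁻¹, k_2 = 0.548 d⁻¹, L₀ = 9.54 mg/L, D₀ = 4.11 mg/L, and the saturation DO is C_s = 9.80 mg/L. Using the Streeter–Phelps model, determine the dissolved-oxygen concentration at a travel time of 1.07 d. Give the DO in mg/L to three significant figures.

DO ≈ 5.26 mg/L

k_d L₀/(k_2−k_d) = 0.358×9.54/(0.548−0.358) = 3.415/0.1900 = 17.98 mg/L.
e^(−k_d t) = e^(−0.358×1.070) = 0.6818; e^(−k_2 t) = e^(−0.548×1.070) = 0.5563.
D = 17.98 × (0.6818 − 0.5563) + 4.11 × 0.5563 = 2.255 + 2.287 = 4.541 mg/L.
DO = C_s − D = 9.80 − 4.541 = 5.259 mg/L.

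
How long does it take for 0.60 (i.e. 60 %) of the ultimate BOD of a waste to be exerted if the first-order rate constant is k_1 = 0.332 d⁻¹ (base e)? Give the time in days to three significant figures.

t ≈ 2.76 d

y/L₀ = 1 − e^(−k_1 t) = 0.60 ⇒ e^(−k_1 t) = 0.400
t = −ln(0.400) / 0.332 = 0.9163 / 0.332 = 2.760 d.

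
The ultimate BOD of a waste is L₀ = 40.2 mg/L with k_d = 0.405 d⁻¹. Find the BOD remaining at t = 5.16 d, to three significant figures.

L ≈ 4.97 mg/L

L_t = L₀ e^(−k_d t) = 40.2 × e^(−0.405×5.16) = 40.2 × 0.1237 = 4.973 mg/L.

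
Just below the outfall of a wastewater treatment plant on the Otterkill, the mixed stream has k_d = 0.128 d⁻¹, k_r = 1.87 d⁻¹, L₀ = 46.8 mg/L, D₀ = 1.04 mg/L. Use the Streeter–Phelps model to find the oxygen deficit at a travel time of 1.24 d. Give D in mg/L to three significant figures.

k_d L₀/(k_r−k_d) = 0.128×46.8/(1.87−0.128) = 5.990/1.742 = 3.439 mg/L.
e^(−k_d t) = e^(−0.128×1.240) = 0.8532; e^(−k_r t) = e^(−1.87×1.240) = 0.09839.
D = 3.439 × (0.8532 − 0.09839) + 1.04 × 0.09839 = 2.596 + 0.1023 = 2.698 mg/L.

D ≈ 2.70 mg/L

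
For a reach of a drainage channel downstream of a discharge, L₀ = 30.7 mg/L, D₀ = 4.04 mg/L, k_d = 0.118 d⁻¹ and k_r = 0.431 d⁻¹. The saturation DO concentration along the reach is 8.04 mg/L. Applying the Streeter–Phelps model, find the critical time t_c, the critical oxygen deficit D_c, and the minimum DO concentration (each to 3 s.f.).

t_c ≈ 2.77 d; D_c ≈ 6.06 mg/L; min DO ≈ 1.98 mg/L

t_c = [1/(k_r−k_d)] ln[(k_r/k_d)(1 − D₀(k_r−k_d)/(k_d L₀))]
= [1/(0.431−0.118)] ln[(0.431/0.118)(1 − 4.04×0.3130/(0.118×30.7))]
= (1/0.3130) ln[3.653 × 0.6509] = 3.195 × ln(2.378) = 3.195 × 0.8661 = 2.767 d.
D_c = (k_d/k_r) L₀ e^(−k_d t_c) = (0.118/0.431) × 30.7 × e^(−0.118×2.767) = 0.2738 × 30.7 × 0.7214 = 6.064 mg/L.
Minimum DO = C_s − D_c = 8.04 − 6.064 = 1.976 mg/L.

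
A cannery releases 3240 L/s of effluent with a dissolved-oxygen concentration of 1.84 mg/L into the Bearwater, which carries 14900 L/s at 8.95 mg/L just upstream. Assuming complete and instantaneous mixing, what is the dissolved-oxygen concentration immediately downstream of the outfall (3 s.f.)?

Flow-weighted mixing: C = (Q_r C_r + Q_w C_w)/(Q_r + Q_w)
= (14900×8.95 + 3240×1.84)/(14900 + 3240) = 139300/18140 = 7.680 mg/L.

7.68 mg/L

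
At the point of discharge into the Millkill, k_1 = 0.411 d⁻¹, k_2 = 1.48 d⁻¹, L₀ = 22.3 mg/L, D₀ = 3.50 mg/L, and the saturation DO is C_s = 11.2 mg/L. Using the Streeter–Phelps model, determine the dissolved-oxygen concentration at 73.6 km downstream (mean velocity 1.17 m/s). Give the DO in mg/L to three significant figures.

DO ≈ 6.57 mg/L

Travel time t = x/v = 73.6 km / (1.17 m/s) = 73600 m / 1.17 m/s = 62910 s = 0.7281 d.
k_1 L₀/(k_2−k_1) = 0.411×22.3/(1.48−0.411) = 9.165/1.069 = 8.574 mg/L.
e^(−k_1 t) = e^(−0.411×0.7281) = 0.7414; e^(−k_2 t) = e^(−1.48×0.7281) = 0.3404.
D = 8.574 × (0.7414 − 0.3404) + 3.50 × 0.3404 = 3.438 + 1.191 = 4.629 mg/L.
DO = C_s − D = 11.2 − 4.629 = 6.571 mg/L.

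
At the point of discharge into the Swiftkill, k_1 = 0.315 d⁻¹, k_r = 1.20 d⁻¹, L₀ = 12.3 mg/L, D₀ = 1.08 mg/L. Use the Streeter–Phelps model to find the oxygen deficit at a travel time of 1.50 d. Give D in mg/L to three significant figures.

k_1 L₀/(k_r−k_1) = 0.315×12.3/(1.20−0.315) = 3.875/0.8850 = 4.378 mg/L.
e^(−k_1 t) = e^(−0.315×1.500) = 0.6234; e^(−k_r t) = e^(−1.20×1.500) = 0.1653.
D = 4.378 × (0.6234 − 0.1653) + 1.08 × 0.1653 = 2.006 + 0.1785 = 2.184 mg/L.

D ≈ 2.18 mg/L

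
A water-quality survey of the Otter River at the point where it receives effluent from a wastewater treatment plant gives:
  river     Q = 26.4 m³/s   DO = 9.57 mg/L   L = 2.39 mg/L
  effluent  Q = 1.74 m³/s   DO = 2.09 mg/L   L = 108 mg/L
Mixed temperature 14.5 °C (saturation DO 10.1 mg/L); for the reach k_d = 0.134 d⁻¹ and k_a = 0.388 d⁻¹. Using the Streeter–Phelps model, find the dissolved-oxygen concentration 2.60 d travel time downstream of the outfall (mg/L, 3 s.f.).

DO ≈ 8.13 mg/L

Mixed DO = (26.4×9.57 + 1.74×2.09)/(26.4+1.74) = 256.3/28.14 = 9.107 mg/L.
Mixed L₀ = (26.4×2.39 + 1.74×108)/(28.14) = 251.0/28.14 = 8.920 mg/L.
Initial deficit D₀ = C_s − DO₀ = 10.1 − 9.107 = 0.9925 mg/L.
D(2.60) = [0.134×8.920/(0.388−0.134)](e^(−0.134×2.60) − e^(−0.388×2.60)) + 0.9925 e^(−0.388×2.60)
= 4.706 × (0.7058 − 0.3647) + 0.9925 × 0.3647 = 1.967 mg/L.
DO = 10.1 − 1.967 = 8.133 mg/L.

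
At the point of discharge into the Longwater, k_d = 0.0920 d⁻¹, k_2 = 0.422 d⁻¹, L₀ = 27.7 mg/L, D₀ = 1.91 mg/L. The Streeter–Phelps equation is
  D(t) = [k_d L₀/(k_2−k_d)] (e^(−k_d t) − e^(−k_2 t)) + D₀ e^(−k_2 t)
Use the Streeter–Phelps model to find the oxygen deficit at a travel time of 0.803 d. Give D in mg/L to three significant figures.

D ≈ 3.03 mg/L

k_d L₀/(k_2−k_d) = 0.0920×27.7/(0.422−0.0920) = 2.548/0.3300 = 7.722 mg/L.
e^(−k_d t) = e^(−0.0920×0.8030) = 0.9288; e^(−k_2 t) = e^(−0.422×0.8030) = 0.7126.
D = 7.722 × (0.9288 − 0.7126) + 1.91 × 0.7126 = 1.670 + 1.361 = 3.031 mg/L.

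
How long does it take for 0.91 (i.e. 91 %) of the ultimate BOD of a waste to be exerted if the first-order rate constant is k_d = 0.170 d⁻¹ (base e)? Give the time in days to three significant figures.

y/L₀ = 1 − e^(−k_d t) = 0.91 ⇒ e^(−k_d t) = 0.0900
t = −ln(0.0900) / 0.170 = 2.408 / 0.170 = 14.16 d.

t ≈ 14.2 d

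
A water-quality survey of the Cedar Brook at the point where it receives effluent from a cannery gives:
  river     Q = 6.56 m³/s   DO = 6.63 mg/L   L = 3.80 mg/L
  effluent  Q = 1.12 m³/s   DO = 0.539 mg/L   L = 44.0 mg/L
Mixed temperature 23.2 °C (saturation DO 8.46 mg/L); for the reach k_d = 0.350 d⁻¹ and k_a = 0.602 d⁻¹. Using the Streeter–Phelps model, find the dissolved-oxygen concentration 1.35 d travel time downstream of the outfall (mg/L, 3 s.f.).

Mixed DO = (6.56×6.63 + 1.12×0.539)/(6.56+1.12) = 44.10/7.680 = 5.742 mg/L.
Mixed L₀ = (6.56×3.80 + 1.12×44.0)/(7.680) = 74.21/7.680 = 9.662 mg/L.
Initial deficit D₀ = C_s − DO₀ = 8.46 − 5.742 = 2.718 mg/L.
D(1.35) = [0.350×9.662/(0.602−0.350)](e^(−0.350×1.35) − e^(−0.602×1.35)) + 2.718 e^(−0.602×1.35)
= 13.42 × (0.6234 − 0.4437) + 2.718 × 0.4437 = 3.619 mg/L.
DO = 8.46 − 3.619 = 4.841 mg/L.

DO ≈ 4.84 mg/L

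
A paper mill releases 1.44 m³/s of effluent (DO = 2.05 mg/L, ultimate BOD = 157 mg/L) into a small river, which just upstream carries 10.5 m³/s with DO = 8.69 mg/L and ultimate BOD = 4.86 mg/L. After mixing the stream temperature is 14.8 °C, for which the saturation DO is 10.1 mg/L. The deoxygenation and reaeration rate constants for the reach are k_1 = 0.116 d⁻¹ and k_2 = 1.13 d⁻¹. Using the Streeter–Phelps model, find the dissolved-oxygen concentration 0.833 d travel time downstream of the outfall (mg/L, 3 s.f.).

Mixed DO = (10.5×8.69 + 1.44×2.05)/(10.5+1.44) = 94.20/11.94 = 7.889 mg/L.
Mixed L₀ = (10.5×4.86 + 1.44×157)/(11.94) = 277.1/11.94 = 23.21 mg/L.
Initial deficit D₀ = C_s − DO₀ = 10.1 − 7.889 = 2.211 mg/L.
D(0.833) = [0.116×23.21/(1.13−0.116)](e^(−0.116×0.833) − e^(−1.13×0.833)) + 2.211 e^(−1.13×0.833)
= 2.655 × (0.9079 − 0.3901) + 2.211 × 0.3901 = 2.237 mg/L.
DO = 10.1 − 2.237 = 7.863 mg/L.

DO ≈ 7.86 mg/L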